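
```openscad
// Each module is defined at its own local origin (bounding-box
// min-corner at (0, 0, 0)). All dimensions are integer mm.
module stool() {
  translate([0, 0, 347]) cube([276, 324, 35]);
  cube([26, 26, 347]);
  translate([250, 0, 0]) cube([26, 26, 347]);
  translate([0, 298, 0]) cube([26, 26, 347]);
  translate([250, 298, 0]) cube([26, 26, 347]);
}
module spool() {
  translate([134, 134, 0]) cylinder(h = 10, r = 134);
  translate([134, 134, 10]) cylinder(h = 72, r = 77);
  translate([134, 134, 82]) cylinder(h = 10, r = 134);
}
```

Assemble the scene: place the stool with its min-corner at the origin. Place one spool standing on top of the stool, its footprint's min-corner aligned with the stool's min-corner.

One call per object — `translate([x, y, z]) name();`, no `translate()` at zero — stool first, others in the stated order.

stool();
translate([0, 0, 382]) spool();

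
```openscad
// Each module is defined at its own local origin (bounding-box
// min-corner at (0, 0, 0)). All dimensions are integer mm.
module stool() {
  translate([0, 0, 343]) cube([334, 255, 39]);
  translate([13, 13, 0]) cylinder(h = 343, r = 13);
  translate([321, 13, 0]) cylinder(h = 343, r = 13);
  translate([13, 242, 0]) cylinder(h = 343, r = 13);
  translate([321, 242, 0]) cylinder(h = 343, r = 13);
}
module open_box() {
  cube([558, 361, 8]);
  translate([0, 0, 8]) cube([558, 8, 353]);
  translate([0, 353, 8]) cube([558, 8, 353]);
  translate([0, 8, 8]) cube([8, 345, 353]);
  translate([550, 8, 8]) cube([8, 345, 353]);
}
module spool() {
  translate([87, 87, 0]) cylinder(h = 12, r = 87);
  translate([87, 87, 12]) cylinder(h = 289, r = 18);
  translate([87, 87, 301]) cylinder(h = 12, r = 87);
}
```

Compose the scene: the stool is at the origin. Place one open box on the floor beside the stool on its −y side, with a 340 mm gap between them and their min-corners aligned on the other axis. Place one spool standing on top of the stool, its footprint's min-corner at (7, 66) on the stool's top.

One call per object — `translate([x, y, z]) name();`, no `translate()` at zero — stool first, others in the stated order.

stool();
translate([0, -701, 0]) open_box();
translate([7, 66, 382]) spool();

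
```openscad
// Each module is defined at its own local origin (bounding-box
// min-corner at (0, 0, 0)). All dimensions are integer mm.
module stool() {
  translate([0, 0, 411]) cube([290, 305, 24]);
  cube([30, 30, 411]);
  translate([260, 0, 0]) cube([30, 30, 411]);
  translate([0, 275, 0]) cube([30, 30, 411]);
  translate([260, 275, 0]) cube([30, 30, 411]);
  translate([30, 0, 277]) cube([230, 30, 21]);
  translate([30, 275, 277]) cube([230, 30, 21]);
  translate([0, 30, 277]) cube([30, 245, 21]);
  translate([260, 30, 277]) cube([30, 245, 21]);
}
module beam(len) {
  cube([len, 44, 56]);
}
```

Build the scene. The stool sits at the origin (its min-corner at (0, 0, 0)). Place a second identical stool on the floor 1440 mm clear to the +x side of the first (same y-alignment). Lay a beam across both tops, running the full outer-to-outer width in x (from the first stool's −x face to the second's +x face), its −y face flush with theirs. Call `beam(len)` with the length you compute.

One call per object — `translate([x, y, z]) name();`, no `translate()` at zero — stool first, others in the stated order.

stool();
translate([1730, 0, 0]) stool();
translate([0, 0, 435]) beam(2020);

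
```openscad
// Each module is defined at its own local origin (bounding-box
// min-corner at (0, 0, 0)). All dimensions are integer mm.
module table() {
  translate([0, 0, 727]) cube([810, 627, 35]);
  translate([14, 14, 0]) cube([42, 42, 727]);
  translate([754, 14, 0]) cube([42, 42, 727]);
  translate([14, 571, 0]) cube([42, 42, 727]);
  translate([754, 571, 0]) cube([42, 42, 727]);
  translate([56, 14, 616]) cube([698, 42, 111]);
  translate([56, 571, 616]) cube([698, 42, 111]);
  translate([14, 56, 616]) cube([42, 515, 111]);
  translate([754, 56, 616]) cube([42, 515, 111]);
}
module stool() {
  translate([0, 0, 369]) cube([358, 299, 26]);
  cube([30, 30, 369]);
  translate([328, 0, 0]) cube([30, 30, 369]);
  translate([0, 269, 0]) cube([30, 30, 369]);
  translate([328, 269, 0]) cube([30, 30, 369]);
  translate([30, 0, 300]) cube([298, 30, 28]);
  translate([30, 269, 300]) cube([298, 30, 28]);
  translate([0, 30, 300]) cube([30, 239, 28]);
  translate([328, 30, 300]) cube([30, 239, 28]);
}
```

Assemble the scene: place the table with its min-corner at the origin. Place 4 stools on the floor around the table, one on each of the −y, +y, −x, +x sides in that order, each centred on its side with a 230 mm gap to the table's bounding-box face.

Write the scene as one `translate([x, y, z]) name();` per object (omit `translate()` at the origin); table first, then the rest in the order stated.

table();
translate([226, -529, 0]) stool();
translate([226, 857, 0]) stool();
translate([-588, 164, 0]) stool();
translate([1040, 164, 0]) stool();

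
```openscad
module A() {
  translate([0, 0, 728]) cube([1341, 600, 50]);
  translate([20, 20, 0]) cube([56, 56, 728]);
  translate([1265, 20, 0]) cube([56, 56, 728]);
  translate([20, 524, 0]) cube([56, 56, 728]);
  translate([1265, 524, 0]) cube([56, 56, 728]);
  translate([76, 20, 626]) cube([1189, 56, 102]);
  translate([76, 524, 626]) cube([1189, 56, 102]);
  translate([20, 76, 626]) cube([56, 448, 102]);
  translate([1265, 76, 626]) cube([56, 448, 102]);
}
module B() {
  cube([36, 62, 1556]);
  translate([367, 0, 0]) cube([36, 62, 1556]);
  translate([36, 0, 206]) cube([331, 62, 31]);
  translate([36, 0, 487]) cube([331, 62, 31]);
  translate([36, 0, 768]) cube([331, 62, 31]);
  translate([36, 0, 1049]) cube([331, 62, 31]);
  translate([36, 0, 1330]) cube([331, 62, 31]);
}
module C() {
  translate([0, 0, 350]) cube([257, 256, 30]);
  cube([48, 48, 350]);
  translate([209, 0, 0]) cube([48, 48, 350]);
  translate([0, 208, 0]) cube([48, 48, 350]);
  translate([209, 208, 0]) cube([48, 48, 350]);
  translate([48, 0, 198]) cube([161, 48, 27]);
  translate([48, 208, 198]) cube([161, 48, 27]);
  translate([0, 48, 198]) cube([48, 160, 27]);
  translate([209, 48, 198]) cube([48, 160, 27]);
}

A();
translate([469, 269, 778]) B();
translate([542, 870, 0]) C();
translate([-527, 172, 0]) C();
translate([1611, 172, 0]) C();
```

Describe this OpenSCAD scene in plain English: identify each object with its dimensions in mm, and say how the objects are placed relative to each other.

A is a table: top 1341 mm (x) × 600 mm (y), 50 mm thick, upper face at z = 778 mm, on four 56×56 mm square legs, each inset 20 mm from the nearest pair of top edges, running from z = 0 to the bottom of the top. Four apron rails, 56 mm thick and 102 mm tall, run between adjacent legs with their top edges flush with the underside of the top and their outer faces flush with the legs' outer faces.

B is a wooden ladder with two side rails of 36×62 mm section and 1556 mm height, set 403 mm apart overall. Between them run 5 rectangular rungs (62 mm deep, 31 mm thick), front faces flush with the rails' −y face. The bottom of the first rung is 206 mm above the floor and each subsequent rung is 281 mm higher than the one below.

C is a four-legged stool. The seat is 257×256 mm, 30 mm thick, top at z = 380 mm. It stands on four square legs, each 48×48 mm in cross-section, from z = 0 to the seat underside, each flush with a corner of the seat. Four stretchers, 48 mm wide and 27 mm tall, connect adjacent legs with their undersides at z = 198 mm, each running between the inner faces of the legs it joins and aligned with the legs' outer faces on the other axis.

The ladder is on top of the table, centred. Three stools sit around the table at the +y, −x, +x sides.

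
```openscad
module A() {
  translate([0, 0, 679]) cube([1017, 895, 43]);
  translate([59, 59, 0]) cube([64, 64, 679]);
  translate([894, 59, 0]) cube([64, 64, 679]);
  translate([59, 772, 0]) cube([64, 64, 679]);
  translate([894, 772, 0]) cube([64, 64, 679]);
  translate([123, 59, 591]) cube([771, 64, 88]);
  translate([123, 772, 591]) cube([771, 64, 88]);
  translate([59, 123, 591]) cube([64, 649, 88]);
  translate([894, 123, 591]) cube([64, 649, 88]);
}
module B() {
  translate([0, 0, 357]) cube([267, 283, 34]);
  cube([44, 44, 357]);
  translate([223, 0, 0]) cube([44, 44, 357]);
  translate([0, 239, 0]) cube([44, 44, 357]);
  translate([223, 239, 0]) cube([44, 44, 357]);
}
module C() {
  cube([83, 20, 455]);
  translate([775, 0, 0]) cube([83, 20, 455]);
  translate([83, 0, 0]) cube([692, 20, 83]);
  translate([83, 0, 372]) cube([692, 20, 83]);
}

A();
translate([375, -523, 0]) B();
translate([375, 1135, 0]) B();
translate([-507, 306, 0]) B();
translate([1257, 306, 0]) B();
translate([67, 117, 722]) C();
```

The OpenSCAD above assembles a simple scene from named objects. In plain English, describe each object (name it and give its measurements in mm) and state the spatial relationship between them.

A is a table with a 1017×895 mm rectangular top, 43 mm thick, top surface at z = 722 mm, supported by four 64×64 mm square legs, each inset 59 mm from the nearest pair of top edges, running from the floor. Four apron rails, 64 mm thick and 88 mm tall, run between adjacent legs with their top edges flush with the underside of the top and their outer faces flush with the legs' outer faces.

B is a four-legged stool. The seat is a 267×283×34 mm slab whose top surface is at z = 391 mm; four square legs, each 44×44 mm in cross-section, run from the floor (z = 0) to the underside of the seat, each flush with a corner of the seat.

C is a rectangular picture frame lying in the x–z plane (depth along y). The opening is 692 mm wide (x) by 289 mm tall (z), surrounded by a border 83 mm wide on all four sides. The frame is 20 mm deep and is made of two full-height vertical stiles with two horizontal rails fitted between them.

Four stools sit around the table at the −y, +y, −x, +x sides. The picture frame is on top of the table.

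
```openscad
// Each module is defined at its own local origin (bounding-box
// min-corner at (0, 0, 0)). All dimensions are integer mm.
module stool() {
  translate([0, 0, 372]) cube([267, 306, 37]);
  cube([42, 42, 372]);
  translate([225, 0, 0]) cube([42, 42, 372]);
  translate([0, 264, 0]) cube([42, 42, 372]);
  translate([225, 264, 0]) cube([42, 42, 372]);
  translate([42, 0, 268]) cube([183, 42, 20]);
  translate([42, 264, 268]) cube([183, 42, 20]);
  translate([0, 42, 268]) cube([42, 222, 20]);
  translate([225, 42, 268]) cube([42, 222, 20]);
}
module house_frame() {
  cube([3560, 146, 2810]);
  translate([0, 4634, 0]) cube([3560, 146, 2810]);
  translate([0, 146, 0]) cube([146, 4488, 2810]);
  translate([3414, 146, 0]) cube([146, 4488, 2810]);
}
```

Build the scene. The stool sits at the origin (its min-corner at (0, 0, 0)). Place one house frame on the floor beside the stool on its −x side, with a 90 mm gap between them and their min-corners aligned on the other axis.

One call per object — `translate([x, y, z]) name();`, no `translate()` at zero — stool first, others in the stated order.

stool();
translate([-3650, 0, 0]) house_frame();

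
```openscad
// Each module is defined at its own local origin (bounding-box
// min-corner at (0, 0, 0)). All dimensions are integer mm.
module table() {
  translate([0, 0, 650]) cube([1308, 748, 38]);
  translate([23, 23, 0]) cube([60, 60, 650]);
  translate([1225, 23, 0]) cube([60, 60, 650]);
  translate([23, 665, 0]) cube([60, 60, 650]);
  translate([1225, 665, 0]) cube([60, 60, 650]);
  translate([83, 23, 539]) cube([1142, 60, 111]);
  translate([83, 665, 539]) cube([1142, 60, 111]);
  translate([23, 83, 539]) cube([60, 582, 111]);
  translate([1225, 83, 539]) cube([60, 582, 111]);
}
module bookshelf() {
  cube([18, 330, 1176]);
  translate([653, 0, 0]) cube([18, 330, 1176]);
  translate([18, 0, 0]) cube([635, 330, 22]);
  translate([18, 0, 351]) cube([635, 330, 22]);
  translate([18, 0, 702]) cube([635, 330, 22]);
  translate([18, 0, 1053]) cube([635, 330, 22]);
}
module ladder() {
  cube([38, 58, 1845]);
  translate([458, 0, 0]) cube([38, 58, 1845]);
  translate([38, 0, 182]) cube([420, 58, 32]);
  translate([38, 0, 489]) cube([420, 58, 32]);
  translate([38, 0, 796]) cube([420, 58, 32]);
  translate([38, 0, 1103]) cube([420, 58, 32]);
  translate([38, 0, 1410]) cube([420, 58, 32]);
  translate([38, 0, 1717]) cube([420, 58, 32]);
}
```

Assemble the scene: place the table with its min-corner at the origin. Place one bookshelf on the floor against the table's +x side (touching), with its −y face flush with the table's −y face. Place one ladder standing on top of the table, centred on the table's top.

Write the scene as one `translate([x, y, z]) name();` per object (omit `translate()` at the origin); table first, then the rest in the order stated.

table();
translate([1308, 0, 0]) bookshelf();
translate([406, 345, 688]) ladder();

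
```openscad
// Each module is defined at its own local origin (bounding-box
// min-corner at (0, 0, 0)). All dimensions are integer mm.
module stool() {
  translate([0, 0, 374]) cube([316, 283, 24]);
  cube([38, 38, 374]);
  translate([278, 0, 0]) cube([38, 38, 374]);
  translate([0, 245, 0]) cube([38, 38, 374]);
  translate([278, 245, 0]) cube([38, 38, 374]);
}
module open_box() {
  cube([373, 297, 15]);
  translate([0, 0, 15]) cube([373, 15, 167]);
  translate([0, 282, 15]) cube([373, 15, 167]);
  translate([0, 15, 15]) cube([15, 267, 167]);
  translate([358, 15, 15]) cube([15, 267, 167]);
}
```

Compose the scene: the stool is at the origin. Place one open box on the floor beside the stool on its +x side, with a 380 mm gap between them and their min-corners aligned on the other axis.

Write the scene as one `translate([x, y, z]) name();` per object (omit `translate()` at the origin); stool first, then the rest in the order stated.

stool();
translate([696, 0, 0]) open_box();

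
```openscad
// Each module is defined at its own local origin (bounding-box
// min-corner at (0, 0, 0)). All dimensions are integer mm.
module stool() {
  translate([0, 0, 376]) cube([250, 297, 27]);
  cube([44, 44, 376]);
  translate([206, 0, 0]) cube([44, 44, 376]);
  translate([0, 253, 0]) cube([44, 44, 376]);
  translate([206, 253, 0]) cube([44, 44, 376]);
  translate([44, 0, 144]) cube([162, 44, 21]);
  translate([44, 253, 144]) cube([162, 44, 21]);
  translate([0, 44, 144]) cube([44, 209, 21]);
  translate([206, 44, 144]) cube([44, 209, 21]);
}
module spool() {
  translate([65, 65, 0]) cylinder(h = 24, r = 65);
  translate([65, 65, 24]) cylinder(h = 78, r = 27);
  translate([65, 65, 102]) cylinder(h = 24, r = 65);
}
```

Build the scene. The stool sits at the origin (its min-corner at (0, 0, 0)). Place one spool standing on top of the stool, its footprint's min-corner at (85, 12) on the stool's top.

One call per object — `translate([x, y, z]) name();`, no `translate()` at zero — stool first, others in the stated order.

stool();
translate([85, 12, 403]) spool();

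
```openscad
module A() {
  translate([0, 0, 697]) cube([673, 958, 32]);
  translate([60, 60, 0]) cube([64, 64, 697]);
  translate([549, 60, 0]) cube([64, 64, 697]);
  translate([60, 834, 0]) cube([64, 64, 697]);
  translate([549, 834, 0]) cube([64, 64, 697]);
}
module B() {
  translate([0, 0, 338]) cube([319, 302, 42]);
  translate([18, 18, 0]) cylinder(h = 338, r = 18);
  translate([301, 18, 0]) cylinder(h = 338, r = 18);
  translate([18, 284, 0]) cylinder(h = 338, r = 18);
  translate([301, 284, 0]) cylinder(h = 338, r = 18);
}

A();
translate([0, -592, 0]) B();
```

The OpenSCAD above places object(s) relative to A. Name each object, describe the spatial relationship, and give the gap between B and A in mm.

The stool's nearest face is 290 mm from the table's −y face.

A is a table. B is a stool. The stool is on the floor beside the table on its −y side. The gap between the stool and the table is 290 mm.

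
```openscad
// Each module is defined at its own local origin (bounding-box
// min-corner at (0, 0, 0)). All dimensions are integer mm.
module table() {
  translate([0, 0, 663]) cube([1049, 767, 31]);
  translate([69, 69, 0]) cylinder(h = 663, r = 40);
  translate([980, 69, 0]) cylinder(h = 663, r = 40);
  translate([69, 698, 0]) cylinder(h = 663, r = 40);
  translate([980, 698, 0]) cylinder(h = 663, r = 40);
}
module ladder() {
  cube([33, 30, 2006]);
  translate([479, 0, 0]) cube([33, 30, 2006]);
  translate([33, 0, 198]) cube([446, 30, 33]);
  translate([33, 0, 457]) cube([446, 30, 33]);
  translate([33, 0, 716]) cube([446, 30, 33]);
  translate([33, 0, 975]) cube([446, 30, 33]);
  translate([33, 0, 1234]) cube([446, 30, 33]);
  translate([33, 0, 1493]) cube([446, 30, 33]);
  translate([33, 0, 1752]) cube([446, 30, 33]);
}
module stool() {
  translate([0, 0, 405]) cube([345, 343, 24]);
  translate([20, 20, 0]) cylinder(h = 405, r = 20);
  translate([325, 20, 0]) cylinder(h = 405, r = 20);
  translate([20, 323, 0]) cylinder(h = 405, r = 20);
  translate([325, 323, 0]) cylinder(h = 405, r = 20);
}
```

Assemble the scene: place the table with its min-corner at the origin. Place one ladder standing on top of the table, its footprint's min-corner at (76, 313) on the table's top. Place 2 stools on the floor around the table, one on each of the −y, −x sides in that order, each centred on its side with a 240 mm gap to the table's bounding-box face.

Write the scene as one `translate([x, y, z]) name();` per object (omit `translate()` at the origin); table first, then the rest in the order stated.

table();
translate([76, 313, 694]) ladder();
translate([352, -583, 0]) stool();
translate([-585, 212, 0]) stool();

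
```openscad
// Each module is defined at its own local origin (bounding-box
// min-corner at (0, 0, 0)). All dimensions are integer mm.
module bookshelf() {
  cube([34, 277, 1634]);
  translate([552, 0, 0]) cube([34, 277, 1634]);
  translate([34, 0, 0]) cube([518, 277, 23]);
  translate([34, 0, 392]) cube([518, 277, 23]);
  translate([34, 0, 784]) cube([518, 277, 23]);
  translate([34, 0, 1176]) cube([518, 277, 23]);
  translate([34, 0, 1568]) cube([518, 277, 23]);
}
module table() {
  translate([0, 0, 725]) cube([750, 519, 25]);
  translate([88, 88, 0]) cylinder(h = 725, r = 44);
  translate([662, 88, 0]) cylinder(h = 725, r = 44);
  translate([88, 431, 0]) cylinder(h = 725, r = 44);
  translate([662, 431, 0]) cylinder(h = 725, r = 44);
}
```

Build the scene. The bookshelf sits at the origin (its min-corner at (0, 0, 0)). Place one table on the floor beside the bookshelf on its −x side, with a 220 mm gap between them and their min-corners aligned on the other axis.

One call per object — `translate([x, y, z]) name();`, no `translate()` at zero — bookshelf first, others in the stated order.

bookshelf();
translate([-970, 0, 0]) table();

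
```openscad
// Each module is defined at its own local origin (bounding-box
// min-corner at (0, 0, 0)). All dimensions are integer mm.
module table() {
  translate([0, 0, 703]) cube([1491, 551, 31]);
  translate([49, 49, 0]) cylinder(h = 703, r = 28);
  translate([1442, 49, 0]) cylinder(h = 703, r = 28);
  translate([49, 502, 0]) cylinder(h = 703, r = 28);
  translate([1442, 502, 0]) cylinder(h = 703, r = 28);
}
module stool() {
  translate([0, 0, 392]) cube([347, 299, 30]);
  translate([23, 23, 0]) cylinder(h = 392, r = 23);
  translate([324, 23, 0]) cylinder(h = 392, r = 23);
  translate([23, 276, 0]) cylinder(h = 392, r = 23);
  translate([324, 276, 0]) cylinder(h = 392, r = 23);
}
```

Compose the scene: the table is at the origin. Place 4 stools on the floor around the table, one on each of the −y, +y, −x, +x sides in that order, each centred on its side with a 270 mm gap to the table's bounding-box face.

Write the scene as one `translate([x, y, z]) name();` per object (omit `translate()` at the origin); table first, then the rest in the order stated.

table();
translate([572, -569, 0]) stool();
translate([572, 821, 0]) stool();
translate([-617, 126, 0]) stool();
translate([1761, 126, 0]) stool();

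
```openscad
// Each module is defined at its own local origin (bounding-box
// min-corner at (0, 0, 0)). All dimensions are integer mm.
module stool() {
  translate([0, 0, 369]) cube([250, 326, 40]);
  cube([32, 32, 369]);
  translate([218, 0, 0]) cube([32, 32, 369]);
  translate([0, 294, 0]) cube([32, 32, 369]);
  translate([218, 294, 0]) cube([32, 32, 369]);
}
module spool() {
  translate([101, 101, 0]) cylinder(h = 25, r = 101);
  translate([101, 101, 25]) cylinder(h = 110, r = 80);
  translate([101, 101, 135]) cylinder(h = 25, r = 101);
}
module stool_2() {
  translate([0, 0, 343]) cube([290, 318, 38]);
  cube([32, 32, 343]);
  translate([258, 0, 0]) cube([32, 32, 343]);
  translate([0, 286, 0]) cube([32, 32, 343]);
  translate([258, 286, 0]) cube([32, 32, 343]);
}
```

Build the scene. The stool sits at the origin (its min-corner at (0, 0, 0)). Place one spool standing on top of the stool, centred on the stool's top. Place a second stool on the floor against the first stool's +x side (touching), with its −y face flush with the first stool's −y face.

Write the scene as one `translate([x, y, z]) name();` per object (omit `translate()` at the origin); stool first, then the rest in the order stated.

stool();
translate([24, 62, 409]) spool();
translate([250, 0, 0]) stool_2();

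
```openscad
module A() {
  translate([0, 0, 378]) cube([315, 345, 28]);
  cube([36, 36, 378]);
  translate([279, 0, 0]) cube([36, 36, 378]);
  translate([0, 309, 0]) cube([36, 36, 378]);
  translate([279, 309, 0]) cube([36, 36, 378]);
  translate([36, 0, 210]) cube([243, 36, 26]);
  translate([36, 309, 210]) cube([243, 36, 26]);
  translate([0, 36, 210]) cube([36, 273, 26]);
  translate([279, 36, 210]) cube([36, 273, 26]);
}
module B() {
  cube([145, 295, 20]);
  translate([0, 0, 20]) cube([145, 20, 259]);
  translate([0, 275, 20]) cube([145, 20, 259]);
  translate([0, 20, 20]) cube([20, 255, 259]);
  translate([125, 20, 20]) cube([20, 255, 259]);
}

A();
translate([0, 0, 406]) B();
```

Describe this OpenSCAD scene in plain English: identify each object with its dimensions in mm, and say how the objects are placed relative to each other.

A is a four-legged stool. The seat is a 315×345×28 mm slab whose top surface is at z = 406 mm; four square legs, each 36×36 mm in cross-section, run from the floor (z = 0) to the underside of the seat, each flush with a corner of the seat. Four stretchers, 36 mm wide and 26 mm tall, connect adjacent legs with their undersides at z = 210 mm, each running between the inner faces of the legs it joins and aligned with the legs' outer faces on the other axis.

B is an open-topped rectangular box: outside dimensions 145×295×279 mm, with a uniform wall and base thickness of 20 mm. The base is a full 145×295 slab on the floor; four walls sit on top of the base. The front and back walls (the −y and +y sides) span the full width; the two side walls fit between them.

The open box is on top of the stool.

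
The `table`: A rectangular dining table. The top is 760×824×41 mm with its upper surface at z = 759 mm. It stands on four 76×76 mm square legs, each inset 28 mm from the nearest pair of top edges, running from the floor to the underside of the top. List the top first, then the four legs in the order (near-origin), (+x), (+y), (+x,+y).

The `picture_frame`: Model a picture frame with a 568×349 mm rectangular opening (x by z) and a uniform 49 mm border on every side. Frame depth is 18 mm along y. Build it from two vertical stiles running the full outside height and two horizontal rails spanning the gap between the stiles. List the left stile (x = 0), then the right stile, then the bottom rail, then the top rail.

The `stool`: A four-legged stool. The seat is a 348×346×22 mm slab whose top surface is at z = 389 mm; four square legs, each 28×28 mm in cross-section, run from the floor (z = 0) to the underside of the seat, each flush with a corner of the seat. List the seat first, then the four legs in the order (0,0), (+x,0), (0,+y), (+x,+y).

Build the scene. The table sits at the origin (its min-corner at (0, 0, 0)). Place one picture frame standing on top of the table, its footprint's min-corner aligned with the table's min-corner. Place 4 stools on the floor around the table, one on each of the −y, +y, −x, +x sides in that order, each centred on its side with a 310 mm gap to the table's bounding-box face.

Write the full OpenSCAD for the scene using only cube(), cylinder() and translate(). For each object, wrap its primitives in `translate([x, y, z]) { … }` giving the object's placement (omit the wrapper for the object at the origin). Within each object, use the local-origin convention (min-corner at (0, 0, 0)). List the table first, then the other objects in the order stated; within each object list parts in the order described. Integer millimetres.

translate([0, 0, 718]) cube([760, 824, 41]);
translate([28, 28, 0]) cube([76, 76, 718]);
translate([656, 28, 0]) cube([76, 76, 718]);
translate([28, 720, 0]) cube([76, 76, 718]);
translate([656, 720, 0]) cube([76, 76, 718]);
translate([0, 0, 759]) {
  cube([49, 18, 447]);
  translate([617, 0, 0]) cube([49, 18, 447]);
  translate([49, 0, 0]) cube([568, 18, 49]);
  translate([49, 0, 398]) cube([568, 18, 49]);
}
translate([206, -656, 0]) {
  translate([0, 0, 367]) cube([348, 346, 22]);
  cube([28, 28, 367]);
  translate([320, 0, 0]) cube([28, 28, 367]);
  translate([0, 318, 0]) cube([28, 28, 367]);
  translate([320, 318, 0]) cube([28, 28, 367]);
}
translate([206, 1134, 0]) {
  translate([0, 0, 367]) cube([348, 346, 22]);
  cube([28, 28, 367]);
  translate([320, 0, 0]) cube([28, 28, 367]);
  translate([0, 318, 0]) cube([28, 28, 367]);
  translate([320, 318, 0]) cube([28, 28, 367]);
}
translate([-658, 239, 0]) {
  translate([0, 0, 367]) cube([348, 346, 22]);
  cube([28, 28, 367]);
  translate([320, 0, 0]) cube([28, 28, 367]);
  translate([0, 318, 0]) cube([28, 28, 367]);
  translate([320, 318, 0]) cube([28, 28, 367]);
}
translate([1070, 239, 0]) {
  translate([0, 0, 367]) cube([348, 346, 22]);
  cube([28, 28, 367]);
  translate([320, 0, 0]) cube([28, 28, 367]);
  translate([0, 318, 0]) cube([28, 28, 367]);
  translate([320, 318, 0]) cube([28, 28, 367]);
}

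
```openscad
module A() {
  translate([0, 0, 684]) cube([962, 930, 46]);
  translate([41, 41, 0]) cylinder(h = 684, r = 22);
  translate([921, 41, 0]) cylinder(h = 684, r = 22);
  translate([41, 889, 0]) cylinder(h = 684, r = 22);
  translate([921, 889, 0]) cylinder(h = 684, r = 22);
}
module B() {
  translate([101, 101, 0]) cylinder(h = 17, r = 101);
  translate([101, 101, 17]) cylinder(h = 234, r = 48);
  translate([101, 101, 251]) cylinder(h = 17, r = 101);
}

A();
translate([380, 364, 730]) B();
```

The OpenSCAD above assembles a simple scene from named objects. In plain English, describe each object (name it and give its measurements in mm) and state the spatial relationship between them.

A is a table: top 962 mm (x) × 930 mm (y), 46 mm thick, upper face at z = 730 mm, on four round legs of 44 mm diameter, each leg's bounding box inset 19 mm from the nearest pair of top edges, running from z = 0 to the bottom of the top.

B is a spool: two coaxial disc flanges of radius 101 mm and thickness 17 mm, joined by a core cylinder of radius 48 mm and height 234 mm. The lower flange rests on z = 0 and the three cylinders share a vertical axis.

The spool is on top of the table, centred.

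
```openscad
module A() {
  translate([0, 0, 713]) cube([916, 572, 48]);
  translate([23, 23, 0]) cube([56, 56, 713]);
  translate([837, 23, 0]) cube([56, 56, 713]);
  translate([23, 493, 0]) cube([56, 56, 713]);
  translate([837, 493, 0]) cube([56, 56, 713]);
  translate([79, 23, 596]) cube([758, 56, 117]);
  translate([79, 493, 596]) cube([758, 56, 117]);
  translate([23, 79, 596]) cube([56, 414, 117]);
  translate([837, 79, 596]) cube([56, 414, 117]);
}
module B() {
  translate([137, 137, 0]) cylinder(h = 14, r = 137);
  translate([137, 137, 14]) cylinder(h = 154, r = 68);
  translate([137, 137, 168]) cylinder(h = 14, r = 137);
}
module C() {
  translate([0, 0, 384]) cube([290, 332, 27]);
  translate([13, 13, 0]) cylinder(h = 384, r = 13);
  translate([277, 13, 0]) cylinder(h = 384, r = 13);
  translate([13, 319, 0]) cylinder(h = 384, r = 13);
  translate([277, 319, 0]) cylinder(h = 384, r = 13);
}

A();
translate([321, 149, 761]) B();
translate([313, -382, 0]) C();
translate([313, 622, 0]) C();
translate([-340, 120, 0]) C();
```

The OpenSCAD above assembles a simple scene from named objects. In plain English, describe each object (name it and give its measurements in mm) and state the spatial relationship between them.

A is a table: top 916 mm (x) × 572 mm (y), 48 mm thick, upper face at z = 761 mm, on four 56×56 mm square legs, each inset 23 mm from the nearest pair of top edges, running from z = 0 to the bottom of the top. Four apron rails, 56 mm thick and 117 mm tall, run between adjacent legs with their top edges flush with the underside of the top and their outer faces flush with the legs' outer faces.

B is a spool: two coaxial disc flanges of radius 137 mm and thickness 14 mm, joined by a core cylinder of radius 68 mm and height 154 mm. The lower flange rests on z = 0 and the three cylinders share a vertical axis.

C is a four-legged stool. The seat is 290×332 mm, 27 mm thick, top at z = 411 mm. It stands on four round legs, each 26 mm in diameter, from z = 0 to the seat underside, each leg's axis is inset half a diameter from the nearest pair of seat edges (so the leg's bounding box is flush with the corner).

The spool is on top of the table, centred. Three stools sit around the table at the −y, +y, −x sides.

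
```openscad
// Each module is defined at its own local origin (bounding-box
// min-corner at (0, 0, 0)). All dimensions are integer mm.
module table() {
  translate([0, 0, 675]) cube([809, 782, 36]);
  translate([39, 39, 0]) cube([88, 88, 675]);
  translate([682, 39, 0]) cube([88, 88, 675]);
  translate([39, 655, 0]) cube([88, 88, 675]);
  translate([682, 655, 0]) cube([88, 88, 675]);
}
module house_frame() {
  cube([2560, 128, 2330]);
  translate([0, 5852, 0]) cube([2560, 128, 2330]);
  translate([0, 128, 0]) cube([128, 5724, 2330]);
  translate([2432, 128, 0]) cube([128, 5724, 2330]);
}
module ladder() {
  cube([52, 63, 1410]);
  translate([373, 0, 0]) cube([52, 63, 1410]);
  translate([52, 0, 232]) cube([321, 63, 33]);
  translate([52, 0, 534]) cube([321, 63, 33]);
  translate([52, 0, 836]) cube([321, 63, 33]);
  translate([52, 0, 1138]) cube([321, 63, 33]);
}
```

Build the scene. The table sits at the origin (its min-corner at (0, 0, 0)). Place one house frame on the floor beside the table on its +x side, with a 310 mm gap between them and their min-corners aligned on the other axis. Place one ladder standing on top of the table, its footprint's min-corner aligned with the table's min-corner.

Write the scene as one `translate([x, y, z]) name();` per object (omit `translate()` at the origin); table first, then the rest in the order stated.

table();
translate([1119, 0, 0]) house_frame();
translate([0, 0, 711]) ladder();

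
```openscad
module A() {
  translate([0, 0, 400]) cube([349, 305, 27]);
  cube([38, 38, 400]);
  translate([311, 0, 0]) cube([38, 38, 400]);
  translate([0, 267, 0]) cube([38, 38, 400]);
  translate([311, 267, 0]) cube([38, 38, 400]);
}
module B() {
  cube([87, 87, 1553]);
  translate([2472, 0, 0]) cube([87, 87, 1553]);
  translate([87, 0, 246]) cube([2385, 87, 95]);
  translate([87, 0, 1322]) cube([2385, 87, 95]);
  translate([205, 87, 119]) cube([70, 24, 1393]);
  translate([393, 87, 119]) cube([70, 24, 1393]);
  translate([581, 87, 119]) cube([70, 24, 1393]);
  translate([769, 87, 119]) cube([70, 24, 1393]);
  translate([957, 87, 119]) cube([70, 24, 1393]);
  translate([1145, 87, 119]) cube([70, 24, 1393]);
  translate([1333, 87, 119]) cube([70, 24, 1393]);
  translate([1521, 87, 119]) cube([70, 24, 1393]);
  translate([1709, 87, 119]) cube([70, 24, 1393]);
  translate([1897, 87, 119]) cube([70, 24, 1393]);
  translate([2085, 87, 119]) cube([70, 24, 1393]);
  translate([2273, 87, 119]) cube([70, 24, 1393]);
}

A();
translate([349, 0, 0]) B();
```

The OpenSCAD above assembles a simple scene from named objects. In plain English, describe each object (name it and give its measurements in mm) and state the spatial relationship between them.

A is a four-legged stool. The seat is a 349×305×27 mm slab whose top surface is at z = 427 mm; four square legs, each 38×38 mm in cross-section, run from the floor (z = 0) to the underside of the seat, each flush with a corner of the seat.

B is a fence section. Two 87×87 mm posts, 1553 mm tall, stand on the floor with a clear span of 2385 mm between their inner faces. Two horizontal rails of 87×95 mm section span the gap between the posts with their undersides at z = 246 mm and z = 1322 mm, flush with the posts' −y face. 12 pickets, each 70 mm wide, 24 mm thick and 1393 mm tall, are fixed to the +y face of the rails with their bottoms at z = 119 mm, evenly spaced across the span with equal gaps (rounded down to the nearest mm) at the −x end and between each pair — any rounding remainder accumulates at the +x end.

The fence section is against the stool's +x side, with their −y faces flush.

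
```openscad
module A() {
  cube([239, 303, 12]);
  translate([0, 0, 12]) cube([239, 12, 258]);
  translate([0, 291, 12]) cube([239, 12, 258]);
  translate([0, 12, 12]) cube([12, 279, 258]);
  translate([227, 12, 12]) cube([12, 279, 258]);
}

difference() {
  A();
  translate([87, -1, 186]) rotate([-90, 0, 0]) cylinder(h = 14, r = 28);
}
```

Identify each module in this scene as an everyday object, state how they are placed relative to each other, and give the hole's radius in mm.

A is an open box. The open box has a circular hole through its front wall. The hole's radius is 28 mm.

The subtracted cylinder has r = 28 mm.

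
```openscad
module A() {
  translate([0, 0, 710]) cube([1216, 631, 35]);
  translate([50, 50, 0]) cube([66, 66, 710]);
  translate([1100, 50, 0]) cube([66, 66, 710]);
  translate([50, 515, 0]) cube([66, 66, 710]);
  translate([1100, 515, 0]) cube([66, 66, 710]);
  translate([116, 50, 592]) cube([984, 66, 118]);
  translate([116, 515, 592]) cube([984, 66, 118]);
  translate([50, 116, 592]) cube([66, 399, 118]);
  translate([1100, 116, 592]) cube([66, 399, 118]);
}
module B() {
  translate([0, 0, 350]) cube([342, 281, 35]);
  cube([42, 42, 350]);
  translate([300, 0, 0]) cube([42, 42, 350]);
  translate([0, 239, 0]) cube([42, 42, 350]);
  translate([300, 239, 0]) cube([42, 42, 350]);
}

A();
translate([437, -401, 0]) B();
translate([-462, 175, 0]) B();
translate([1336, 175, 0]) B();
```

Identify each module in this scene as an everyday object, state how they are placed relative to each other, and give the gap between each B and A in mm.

A is a table. B is a stool. Three stools sit around the table at the −y, −x, +x sides. The gap between each stool and the table is 120 mm.

Each stool's nearest face is 120 mm from the table's bounding box.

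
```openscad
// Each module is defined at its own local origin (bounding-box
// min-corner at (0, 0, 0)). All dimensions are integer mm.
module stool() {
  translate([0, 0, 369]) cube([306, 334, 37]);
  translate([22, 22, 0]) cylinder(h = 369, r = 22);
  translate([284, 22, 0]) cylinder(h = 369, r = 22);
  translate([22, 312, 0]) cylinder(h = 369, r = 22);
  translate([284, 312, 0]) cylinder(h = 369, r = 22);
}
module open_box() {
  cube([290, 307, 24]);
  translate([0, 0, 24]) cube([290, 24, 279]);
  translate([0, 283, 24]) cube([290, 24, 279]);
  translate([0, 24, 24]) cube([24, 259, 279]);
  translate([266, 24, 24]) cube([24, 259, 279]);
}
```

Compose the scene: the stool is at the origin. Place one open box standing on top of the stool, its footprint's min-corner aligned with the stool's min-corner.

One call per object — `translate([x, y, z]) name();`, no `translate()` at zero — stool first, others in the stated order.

stool();
translate([0, 0, 406]) open_box();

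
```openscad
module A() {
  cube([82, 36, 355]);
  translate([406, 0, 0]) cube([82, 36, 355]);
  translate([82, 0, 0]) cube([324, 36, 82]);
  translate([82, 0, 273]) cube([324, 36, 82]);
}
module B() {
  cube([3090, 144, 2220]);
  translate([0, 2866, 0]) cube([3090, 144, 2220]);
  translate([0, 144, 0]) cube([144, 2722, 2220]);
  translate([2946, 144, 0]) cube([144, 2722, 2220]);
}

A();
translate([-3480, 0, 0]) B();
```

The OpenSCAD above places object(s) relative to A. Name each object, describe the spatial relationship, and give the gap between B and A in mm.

The house frame's nearest face is 390 mm from the picture frame's −x face.

A is a picture frame. B is a house frame. The house frame is on the floor beside the picture frame on its −x side. The gap between the house frame and the picture frame is 390 mm.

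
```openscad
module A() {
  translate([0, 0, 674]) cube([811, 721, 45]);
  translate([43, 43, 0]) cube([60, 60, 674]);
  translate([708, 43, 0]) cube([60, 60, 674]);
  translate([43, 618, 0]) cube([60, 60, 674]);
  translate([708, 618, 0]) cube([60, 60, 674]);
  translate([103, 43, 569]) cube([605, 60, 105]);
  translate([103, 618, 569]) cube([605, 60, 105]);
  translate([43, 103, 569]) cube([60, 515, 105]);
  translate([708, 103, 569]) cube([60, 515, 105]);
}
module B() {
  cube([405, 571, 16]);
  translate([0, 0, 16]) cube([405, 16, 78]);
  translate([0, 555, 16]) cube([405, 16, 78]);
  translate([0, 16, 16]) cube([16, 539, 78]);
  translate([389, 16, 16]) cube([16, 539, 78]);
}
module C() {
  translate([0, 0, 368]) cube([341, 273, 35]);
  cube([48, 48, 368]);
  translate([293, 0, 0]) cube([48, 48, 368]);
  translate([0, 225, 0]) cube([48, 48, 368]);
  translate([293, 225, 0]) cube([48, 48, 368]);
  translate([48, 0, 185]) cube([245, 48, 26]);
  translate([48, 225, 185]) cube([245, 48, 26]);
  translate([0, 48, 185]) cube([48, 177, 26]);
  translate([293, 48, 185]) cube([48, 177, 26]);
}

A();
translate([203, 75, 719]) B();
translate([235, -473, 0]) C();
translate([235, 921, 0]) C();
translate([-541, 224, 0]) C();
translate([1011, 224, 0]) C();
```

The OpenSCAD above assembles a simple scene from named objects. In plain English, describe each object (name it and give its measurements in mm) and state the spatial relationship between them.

A is a rectangular dining table. The top is 811×721×45 mm with its upper surface at z = 719 mm. It stands on four 60×60 mm square legs, each inset 43 mm from the nearest pair of top edges, running from the floor to the underside of the top. Four apron rails, 60 mm thick and 105 mm tall, run between adjacent legs with their top edges flush with the underside of the top and their outer faces flush with the legs' outer faces.

B is an open-topped rectangular box: outside dimensions 405×571×94 mm, with a uniform wall and base thickness of 16 mm. The base is a full 405×571 slab on the floor; four walls sit on top of the base. The front and back walls (the −y and +y sides) span the full width; the two side walls fit between them.

C is a four-legged stool. The seat is 341×273 mm, 35 mm thick, top at z = 403 mm. It stands on four square legs, each 48×48 mm in cross-section, from z = 0 to the seat underside, each flush with a corner of the seat. Four stretchers, 48 mm wide and 26 mm tall, connect adjacent legs with their undersides at z = 185 mm, each running between the inner faces of the legs it joins and aligned with the legs' outer faces on the other axis.

The open box is on top of the table, centred. Four stools sit around the table at the −y, +y, −x, +x sides.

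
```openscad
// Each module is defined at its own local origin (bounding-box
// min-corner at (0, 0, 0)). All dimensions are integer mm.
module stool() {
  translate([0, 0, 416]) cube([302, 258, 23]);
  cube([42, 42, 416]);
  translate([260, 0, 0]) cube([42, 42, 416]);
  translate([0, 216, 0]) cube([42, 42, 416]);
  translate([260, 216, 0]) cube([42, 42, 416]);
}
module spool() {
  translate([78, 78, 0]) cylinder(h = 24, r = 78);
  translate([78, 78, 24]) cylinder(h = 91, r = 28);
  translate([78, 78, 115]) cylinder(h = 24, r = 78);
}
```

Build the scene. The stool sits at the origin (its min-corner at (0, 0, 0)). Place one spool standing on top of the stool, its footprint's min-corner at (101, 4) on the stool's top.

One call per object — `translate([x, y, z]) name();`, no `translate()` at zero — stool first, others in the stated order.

stool();
translate([101, 4, 439]) spool();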